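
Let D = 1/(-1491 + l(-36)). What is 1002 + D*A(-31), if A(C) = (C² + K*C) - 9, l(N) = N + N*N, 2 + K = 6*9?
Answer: 7034/7 ≈ 1004.9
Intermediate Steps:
K = 52 (K = -2 + 6*9 = -2 + 54 = 52)
l(N) = N + N²
A(C) = -9 + C² + 52*C (A(C) = (C² + 52*C) - 9 = -9 + C² + 52*C)
D = -1/231 (D = 1/(-1491 - 36*(1 - 36)) = 1/(-1491 - 36*(-35)) = 1/(-1491 + 1260) = 1/(-231) = -1/231 ≈ -0.0043290)
1002 + D*A(-31) = 1002 - (-9 + (-31)² + 52*(-31))/231 = 1002 - (-9 + 961 - 1612)/231 = 1002 - 1/231*(-660) = 1002 + 20/7 = 7034/7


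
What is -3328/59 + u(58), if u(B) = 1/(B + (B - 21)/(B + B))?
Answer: -22507076/399135 ≈ -56.390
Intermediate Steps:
u(B) = 1/(B + (-21 + B)/(2*B)) (u(B) = 1/(B + (-21 + B)/((2*B))) = 1/(B + (-21 + B)*(1/(2*B))) = 1/(B + (-21 + B)/(2*B)))
-3328/59 + u(58) = -3328/59 + 2*58/(-21 + 58 + 2*58²) = -3328*1/59 + 2*58/(-21 + 58 + 2*3364) = -3328/59 + 2*58/(-21 + 58 + 6728) = -3328/59 + 2*58/6765 = -3328/59 + 2*58*(1/6765) = -3328/59 + 116/6765 = -22507076/399135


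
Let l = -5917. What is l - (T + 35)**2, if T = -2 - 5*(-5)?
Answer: -9281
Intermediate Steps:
T = 23 (T = -2 + 25 = 23)
l - (T + 35)**2 = -5917 - (23 + 35)**2 = -5917 - 1*58**2 = -5917 - 1*3364 = -5917 - 3364 = -9281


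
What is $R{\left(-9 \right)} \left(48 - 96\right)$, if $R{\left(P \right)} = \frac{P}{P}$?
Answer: $-48$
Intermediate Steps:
$R{\left(P \right)} = 1$
$R{\left(-9 \right)} \left(48 - 96\right) = 1 \left(48 - 96\right) = 1 \left(-48\right) = -48$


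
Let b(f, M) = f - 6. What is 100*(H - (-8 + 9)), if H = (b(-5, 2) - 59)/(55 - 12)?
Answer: -11300/43 ≈ -262.79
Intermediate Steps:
b(f, M) = -6 + f
H = -70/43 (H = ((-6 - 5) - 59)/(55 - 12) = (-11 - 59)/43 = -70*1/43 = -70/43 ≈ -1.6279)
100*(H - (-8 + 9)) = 100*(-70/43 - (-8 + 9)) = 100*(-70/43 - 1*1) = 100*(-70/43 - 1) = 100*(-113/43) = -11300/43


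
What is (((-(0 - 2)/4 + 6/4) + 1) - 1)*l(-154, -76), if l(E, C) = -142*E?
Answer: 43736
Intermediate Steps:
(((-(0 - 2)/4 + 6/4) + 1) - 1)*l(-154, -76) = (((-(0 - 2)/4 + 6/4) + 1) - 1)*(-142*(-154)) = (((-1*(-2)*(1/4) + 6*(1/4)) + 1) - 1)*21868 = (((2*(1/4) + 3/2) + 1) - 1)*21868 = (((1/2 + 3/2) + 1) - 1)*21868 = ((2 + 1) - 1)*21868 = (3 - 1)*21868 = 2*21868 = 43736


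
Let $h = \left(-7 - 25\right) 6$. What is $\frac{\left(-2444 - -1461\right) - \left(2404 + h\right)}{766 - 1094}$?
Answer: $\frac{3195}{328} \approx 9.7409$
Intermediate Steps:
$h = -192$ ($h = \left(-32\right) 6 = -192$)
$\frac{\left(-2444 - -1461\right) - \left(2404 + h\right)}{766 - 1094} = \frac{\left(-2444 - -1461\right) - 2212}{766 - 1094} = \frac{\left(-2444 + 1461\right) + \left(-2404 + 192\right)}{-328} = \left(-983 - 2212\right) \left(- \frac{1}{328}\right) = \left(-3195\right) \left(- \frac{1}{328}\right) = \frac{3195}{328}$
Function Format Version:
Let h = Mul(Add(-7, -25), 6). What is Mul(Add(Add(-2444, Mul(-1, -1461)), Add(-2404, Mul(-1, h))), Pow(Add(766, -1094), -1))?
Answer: Rational(3195, 328) ≈ 9.7409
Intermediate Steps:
h = -192 (h = Mul(-32, 6) = -192)
Mul(Add(Add(-2444, Mul(-1, -1461)), Add(-2404, Mul(-1, h))), Pow(Add(766, -1094), -1)) = Mul(Add(Add(-2444, Mul(-1, -1461)), Add(-2404, Mul(-1, -192))), Pow(Add(766, -1094), -1)) = Mul(Add(Add(-2444, 1461), Add(-2404, 192)), Pow(-328, -1)) = Mul(Add(-983, -2212), Rational(-1, 328)) = Mul(-3195, Rational(-1, 328)) = Rational(3195, 328)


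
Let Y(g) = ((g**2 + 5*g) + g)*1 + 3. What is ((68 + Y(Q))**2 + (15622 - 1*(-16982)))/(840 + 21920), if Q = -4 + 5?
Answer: 4836/2845 ≈ 1.6998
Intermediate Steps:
Q = 1
Y(g) = 3 + g**2 + 6*g (Y(g) = (g**2 + 6*g)*1 + 3 = (g**2 + 6*g) + 3 = 3 + g**2 + 6*g)
((68 + Y(Q))**2 + (15622 - 1*(-16982)))/(840 + 21920) = ((68 + (3 + 1**2 + 6*1))**2 + (15622 - 1*(-16982)))/(840 + 21920) = ((68 + (3 + 1 + 6))**2 + (15622 + 16982))/22760 = ((68 + 10)**2 + 32604)*(1/22760) = (78**2 + 32604)*(1/22760) = (6084 + 32604)*(1/22760) = 38688*(1/22760) = 4836/2845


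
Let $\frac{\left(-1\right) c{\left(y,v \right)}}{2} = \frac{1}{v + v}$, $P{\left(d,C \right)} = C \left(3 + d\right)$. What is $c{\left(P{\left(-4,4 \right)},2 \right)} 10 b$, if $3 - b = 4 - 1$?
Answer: $0$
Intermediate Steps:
$b = 0$ ($b = 3 - \left(4 - 1\right) = 3 - 3 = 0$)
$c{\left(y,v \right)} = - \frac{1}{v}$ ($c{\left(y,v \right)} = - \frac{2}{v + v} = - \frac{2}{2 v} = - 2 \frac{1}{2 v} = - \frac{1}{v}$)
$c{\left(P{\left(-4,4 \right)},2 \right)} 10 b = - \frac{1}{2} \cdot 10 \cdot 0 = \left(-1\right) \frac{1}{2} \cdot 10 \cdot 0 = \left(- \frac{1}{2}\right) 10 \cdot 0 = \left(-5\right) 0 = 0$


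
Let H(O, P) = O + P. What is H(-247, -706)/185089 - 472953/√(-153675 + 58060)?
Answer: -953/185089 + 36381*I*√95615/7355 ≈ -0.0051489 + 1529.5*I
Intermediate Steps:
H(-247, -706)/185089 - 472953/√(-153675 + 58060) = (-247 - 706)/185089 - 472953/√(-153675 + 58060) = -953*1/185089 - 472953*(-I*√95615/95615) = -953/185089 - 472953*(-I*√95615/95615) = -953/185089 - (-36381)*I*√95615/7355 = -953/185089 + 36381*I*√95615/7355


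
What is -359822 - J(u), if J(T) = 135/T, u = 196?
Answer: -70525247/196 ≈ -3.5982e+5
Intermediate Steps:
-359822 - J(u) = -359822 - 135/196 = -70525247/196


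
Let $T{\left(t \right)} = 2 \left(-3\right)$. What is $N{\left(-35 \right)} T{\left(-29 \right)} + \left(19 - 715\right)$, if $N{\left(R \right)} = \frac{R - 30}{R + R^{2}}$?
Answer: $- \frac{82785}{119} \approx -695.67$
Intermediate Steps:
$T{\left(t \right)} = -6$
$N{\left(R \right)} = \frac{-30 + R}{R + R^{2}}$
$N{\left(-35 \right)} T{\left(-29 \right)} + \left(19 - 715\right) = \frac{-30 - 35}{\left(-35\right) \left(1 - 35\right)} \left(-6\right) + \left(19 - 715\right) = \left(- \frac{1}{35}\right) \frac{1}{-34} \left(-65\right) \left(-6\right) + \left(19 - 715\right) = \left(- \frac{1}{35}\right) \left(- \frac{1}{34}\right) \left(-65\right) \left(-6\right) - 696 = \left(- \frac{13}{238}\right) \left(-6\right) - 696 = \frac{39}{119} - 696 = - \frac{82785}{119}$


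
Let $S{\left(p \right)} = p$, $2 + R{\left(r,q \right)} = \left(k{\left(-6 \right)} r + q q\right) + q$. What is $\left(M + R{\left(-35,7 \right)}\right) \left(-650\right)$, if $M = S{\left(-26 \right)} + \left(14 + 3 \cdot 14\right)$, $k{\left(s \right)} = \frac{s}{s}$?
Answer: $-31850$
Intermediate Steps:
$k{\left(s \right)} = 1$
$R{\left(r,q \right)} = -2 + q + r + q^{2}$ ($R{\left(r,q \right)} = -2 + \left(\left(1 r + q q\right) + q\right) = -2 + \left(\left(r + q^{2}\right) + q\right) = -2 + \left(q + r + q^{2}\right) = -2 + q + r + q^{2}$)
$M = 30$ ($M = -26 + \left(14 + 3 \cdot 14\right) = -26 + \left(14 + 42\right) = -26 + 56 = 30$)
$\left(M + R{\left(-35,7 \right)}\right) \left(-650\right) = \left(30 + \left(-2 + 7 - 35 + 7^{2}\right)\right) \left(-650\right) = \left(30 + \left(-2 + 7 - 35 + 49\right)\right) \left(-650\right) = \left(30 + 19\right) \left(-650\right) = 49 \left(-650\right) = -31850$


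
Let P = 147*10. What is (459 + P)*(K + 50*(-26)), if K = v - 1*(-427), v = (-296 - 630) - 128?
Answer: -3717183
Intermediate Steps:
P = 1470
v = -1054 (v = -926 - 128 = -1054)
K = -627 (K = -1054 - 1*(-427) = -1054 + 427 = -627)
(459 + P)*(K + 50*(-26)) = (459 + 1470)*(-627 + 50*(-26)) = 1929*(-627 - 1300) = 1929*(-1927) = -3717183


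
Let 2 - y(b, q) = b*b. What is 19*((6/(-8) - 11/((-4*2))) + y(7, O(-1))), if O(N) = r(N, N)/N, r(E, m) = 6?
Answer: -7049/8 ≈ -881.13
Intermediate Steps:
O(N) = 6/N
y(b, q) = 2 - b² (y(b, q) = 2 - b*b = 2 - b²)
19*((6/(-8) - 11/((-4*2))) + y(7, O(-1))) = 19*((6/(-8) - 11/((-4*2))) + (2 - 1*7²)) = 19*((6*(-⅛) - 11/(-8)) + (2 - 1*49)) = 19*((-¾ - 11*(-⅛)) + (2 - 49)) = 19*((-¾ + 11/8) - 47) = 19*(5/8 - 47) = 19*(-371/8) = -7049/8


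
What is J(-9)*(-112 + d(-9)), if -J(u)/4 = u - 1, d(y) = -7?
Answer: -4760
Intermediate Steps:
J(u) = 4 - 4*u (J(u) = -4*(u - 1) = -4*(-1 + u) = 4 - 4*u)
J(-9)*(-112 + d(-9)) = (4 - 4*(-9))*(-112 - 7) = (4 + 36)*(-119) = 40*(-119) = -4760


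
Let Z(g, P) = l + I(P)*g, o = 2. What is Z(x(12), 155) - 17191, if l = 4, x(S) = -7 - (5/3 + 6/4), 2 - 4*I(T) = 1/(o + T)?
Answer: -64779709/3768 ≈ -17192.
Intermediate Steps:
I(T) = ½ - 1/(4*(2 + T))
x(S) = -61/6 (x(S) = -7 - (5*(⅓) + 6*(¼)) = -7 - (5/3 + 3/2) = -7 - 1*19/6 = -7 - 19/6 = -61/6)
Z(g, P) = 4 + g*(3 + 2*P)/(4*(2 + P)) (Z(g, P) = 4 + ((3 + 2*P)/(4*(2 + P)))*g = 4 + g*(3 + 2*P)/(4*(2 + P)))
Z(x(12), 155) - 17191 = (32 + 16*155 - 61*(3 + 2*155)/6)/(4*(2 + 155)) - 17191 = (¼)*(32 + 2480 - 61*(3 + 310)/6)/157 - 17191 = (¼)*(1/157)*(32 + 2480 - 61/6*313) - 17191 = (¼)*(1/157)*(32 + 2480 - 19093/6) - 17191 = (¼)*(1/157)*(-4021/6) - 17191 = -4021/3768 - 17191 = -64779709/3768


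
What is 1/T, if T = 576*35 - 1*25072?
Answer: -1/4912 ≈ -0.00020358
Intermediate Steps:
T = -4912 (T = 20160 - 25072 = -4912)
1/T = 1/(-4912) = -1/4912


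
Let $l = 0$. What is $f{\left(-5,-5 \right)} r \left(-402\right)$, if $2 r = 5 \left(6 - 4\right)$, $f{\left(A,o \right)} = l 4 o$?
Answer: $0$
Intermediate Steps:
$f{\left(A,o \right)} = 0$ ($f{\left(A,o \right)} = 0 \cdot 4 o = 0 o = 0$)
$r = 5$ ($r = \frac{5 \left(6 - 4\right)}{2} = \frac{5 \cdot 2}{2} = \frac{1}{2} \cdot 10 = 5$)
$f{\left(-5,-5 \right)} r \left(-402\right) = 0 \cdot 5 \left(-402\right) = 0 \left(-402\right) = 0$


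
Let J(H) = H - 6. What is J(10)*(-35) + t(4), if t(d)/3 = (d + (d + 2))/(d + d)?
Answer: -545/4 ≈ -136.25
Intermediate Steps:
t(d) = 3*(2 + 2*d)/(2*d) (t(d) = 3*((d + (d + 2))/(d + d)) = 3*((d + (2 + d))/((2*d))) = 3*((2 + 2*d)*(1/(2*d))) = 3*((2 + 2*d)/(2*d)) = 3*(2 + 2*d)/(2*d))
J(H) = -6 + H
J(10)*(-35) + t(4) = (-6 + 10)*(-35) + (3 + 3/4) = 4*(-35) + (3 + 3*(1/4)) = -140 + (3 + 3/4) = -140 + 15/4 = -545/4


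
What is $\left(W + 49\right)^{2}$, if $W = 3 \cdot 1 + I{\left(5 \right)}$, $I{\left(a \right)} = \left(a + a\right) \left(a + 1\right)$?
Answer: $12544$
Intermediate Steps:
$I{\left(a \right)} = 2 a \left(1 + a\right)$
$W = 63$ ($W = 3 \cdot 1 + 2 \cdot 5 \left(1 + 5\right) = 3 + 2 \cdot 5 \cdot 6 = 3 + 60 = 63$)
$\left(W + 49\right)^{2} = \left(63 + 49\right)^{2} = 112^{2} = 12544$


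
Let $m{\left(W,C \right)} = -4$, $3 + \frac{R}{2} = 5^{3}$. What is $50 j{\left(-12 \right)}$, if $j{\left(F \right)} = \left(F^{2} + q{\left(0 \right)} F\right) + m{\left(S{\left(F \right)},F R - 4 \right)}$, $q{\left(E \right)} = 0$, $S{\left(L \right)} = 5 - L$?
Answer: $7000$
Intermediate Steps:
$R = 244$ ($R = -6 + 2 \cdot 5^{3} = -6 + 2 \cdot 125 = -6 + 250 = 244$)
$j{\left(F \right)} = -4 + F^{2}$ ($j{\left(F \right)} = \left(F^{2} + 0 F\right) - 4 = \left(F^{2} + 0\right) - 4 = F^{2} - 4 = -4 + F^{2}$)
$50 j{\left(-12 \right)} = 50 \left(-4 + \left(-12\right)^{2}\right) = 50 \left(-4 + 144\right) = 50 \cdot 140 = 7000$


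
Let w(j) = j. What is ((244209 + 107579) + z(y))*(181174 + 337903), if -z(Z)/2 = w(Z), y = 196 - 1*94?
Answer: 182499167968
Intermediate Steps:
y = 102 (y = 196 - 94 = 102)
z(Z) = -2*Z
((244209 + 107579) + z(y))*(181174 + 337903) = ((244209 + 107579) - 2*102)*(181174 + 337903) = (351788 - 204)*519077 = 351584*519077 = 182499167968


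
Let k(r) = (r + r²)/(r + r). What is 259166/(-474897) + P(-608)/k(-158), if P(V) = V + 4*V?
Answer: 2846684698/74558829 ≈ 38.180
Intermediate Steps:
P(V) = 5*V
k(r) = (r + r²)/(2*r) (k(r) = (r + r²)/((2*r)) = (r + r²)*(1/(2*r)) = (r + r²)/(2*r))
259166/(-474897) + P(-608)/k(-158) = 259166/(-474897) + (5*(-608))/(½ + (½)*(-158)) = 259166*(-1/474897) - 3040/(½ - 79) = -259166/474897 - 3040/(-157/2) = -259166/474897 - 3040*(-2/157) = -259166/474897 + 6080/157 = 2846684698/74558829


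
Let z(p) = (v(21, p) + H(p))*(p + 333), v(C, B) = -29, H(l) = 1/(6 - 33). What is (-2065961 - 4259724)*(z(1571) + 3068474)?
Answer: -514632821052470/27 ≈ -1.9060e+13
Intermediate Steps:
H(l) = -1/27 (H(l) = 1/(-27) = -1/27)
z(p) = -29008/3 - 784*p/27 (z(p) = (-29 - 1/27)*(p + 333) = -784*(333 + p)/27 = -29008/3 - 784*p/27)
(-2065961 - 4259724)*(z(1571) + 3068474) = (-2065961 - 4259724)*((-29008/3 - 784/27*1571) + 3068474) = -6325685*((-29008/3 - 1231664/27) + 3068474) = -6325685*(-1492736/27 + 3068474) = -6325685*81356062/27 = -514632821052470/27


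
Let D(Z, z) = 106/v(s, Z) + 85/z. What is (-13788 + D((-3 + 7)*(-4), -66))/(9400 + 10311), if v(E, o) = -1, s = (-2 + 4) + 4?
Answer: -917089/1300926 ≈ -0.70495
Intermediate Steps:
s = 6 (s = 2 + 4 = 6)
D(Z, z) = -106 + 85/z (D(Z, z) = 106/(-1) + 85/z = 106*(-1) + 85/z = -106 + 85/z)
(-13788 + D((-3 + 7)*(-4), -66))/(9400 + 10311) = (-13788 + (-106 + 85/(-66)))/(9400 + 10311) = (-13788 + (-106 + 85*(-1/66)))/19711 = (-13788 + (-106 - 85/66))*(1/19711) = (-13788 - 7081/66)*(1/19711) = -917089/66*1/19711 = -917089/1300926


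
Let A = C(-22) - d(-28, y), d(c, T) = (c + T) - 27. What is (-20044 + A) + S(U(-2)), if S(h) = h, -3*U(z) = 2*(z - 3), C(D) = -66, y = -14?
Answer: -60113/3 ≈ -20038.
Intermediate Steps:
U(z) = 2 - 2*z/3 (U(z) = -2*(z - 3)/3 = -2*(-3 + z)/3 = -(-6 + 2*z)/3 = 2 - 2*z/3)
d(c, T) = -27 + T + c (d(c, T) = (T + c) - 27 = -27 + T + c)
A = 3 (A = -66 - (-27 - 14 - 28) = -66 - 1*(-69) = -66 + 69 = 3)
(-20044 + A) + S(U(-2)) = (-20044 + 3) + (2 - 2/3*(-2)) = -20041 + (2 + 4/3) = -20041 + 10/3 = -60113/3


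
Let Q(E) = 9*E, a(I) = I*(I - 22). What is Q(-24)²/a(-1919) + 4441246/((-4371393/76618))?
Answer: -422488435752758668/5427490949049 ≈ -77842.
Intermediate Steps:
a(I) = I*(-22 + I)
Q(-24)²/a(-1919) + 4441246/((-4371393/76618)) = (9*(-24))²/((-1919*(-22 - 1919))) + 4441246/((-4371393/76618)) = (-216)²/((-1919*(-1941))) + 4441246/((-4371393*1/76618)) = 46656/3724779 + 4441246/(-4371393/76618) = 46656*(1/3724779) + 4441246*(-76618/4371393) = 15552/1241593 - 340279386028/4371393 = -422488435752758668/5427490949049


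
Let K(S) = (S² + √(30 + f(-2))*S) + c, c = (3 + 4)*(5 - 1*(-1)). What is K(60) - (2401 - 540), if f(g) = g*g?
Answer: 1781 + 60*√34 ≈ 2130.9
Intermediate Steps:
f(g) = g²
c = 42 (c = 7*(5 + 1) = 7*6 = 42)
K(S) = 42 + S² + S*√34 (K(S) = (S² + √(30 + (-2)²)*S) + 42 = (S² + √(30 + 4)*S) + 42 = (S² + √34*S) + 42 = (S² + S*√34) + 42 = 42 + S² + S*√34)
K(60) - (2401 - 540) = (42 + 60² + 60*√34) - (2401 - 540) = (42 + 3600 + 60*√34) - 1*1861 = (3642 + 60*√34) - 1861 = 1781 + 60*√34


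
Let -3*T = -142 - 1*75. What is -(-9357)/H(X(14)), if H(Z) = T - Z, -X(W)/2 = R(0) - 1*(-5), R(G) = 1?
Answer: 28071/253 ≈ 110.95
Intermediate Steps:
T = 217/3 (T = -(-142 - 1*75)/3 = -(-142 - 75)/3 = -1/3*(-217) = 217/3 ≈ 72.333)
X(W) = -12 (X(W) = -2*(1 - 1*(-5)) = -2*(1 + 5) = -2*6 = -12)
H(Z) = 217/3 - Z
-(-9357)/H(X(14)) = -(-9357)/(217/3 - 1*(-12)) = -(-9357)/(217/3 + 12) = -(-9357)/253/3 = -(-9357)*3/253 = -1*(-28071/253) = 28071/253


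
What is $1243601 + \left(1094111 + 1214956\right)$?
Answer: $3552668$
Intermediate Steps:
$1243601 + \left(1094111 + 1214956\right) = 1243601 + 2309067 = 3552668$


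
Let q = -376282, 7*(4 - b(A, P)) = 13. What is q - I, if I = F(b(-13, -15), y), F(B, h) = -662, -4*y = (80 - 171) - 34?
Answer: -375620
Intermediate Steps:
b(A, P) = 15/7 (b(A, P) = 4 - ⅐*13 = 4 - 13/7 = 15/7)
y = 125/4 (y = -((80 - 171) - 34)/4 = -(-91 - 34)/4 = -¼*(-125) = 125/4 ≈ 31.250)
I = -662
q - I = -376282 - 1*(-662) = -376282 + 662 = -375620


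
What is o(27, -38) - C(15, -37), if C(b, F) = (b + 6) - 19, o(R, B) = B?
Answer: -40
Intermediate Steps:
C(b, F) = -13 + b (C(b, F) = (6 + b) - 19 = -13 + b)
o(27, -38) - C(15, -37) = -38 - (-13 + 15) = -38 - 1*2 = -38 - 2 = -40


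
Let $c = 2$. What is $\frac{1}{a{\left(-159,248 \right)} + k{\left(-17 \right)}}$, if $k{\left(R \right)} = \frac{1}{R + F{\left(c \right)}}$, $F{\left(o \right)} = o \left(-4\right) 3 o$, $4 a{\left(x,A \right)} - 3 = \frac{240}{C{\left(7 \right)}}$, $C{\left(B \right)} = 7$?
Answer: $\frac{1820}{16937} \approx 0.10746$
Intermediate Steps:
$a{\left(x,A \right)} = \frac{261}{28}$ ($a{\left(x,A \right)} = \frac{3}{4} + \frac{240 \cdot \frac{1}{7}}{4} = \frac{3}{4} + \frac{1}{4} \cdot \frac{240}{7} = \frac{3}{4} + \frac{60}{7} = \frac{261}{28}$)
$F{\left(o \right)} = - 12 o^{2}$ ($F{\left(o \right)} = - 4 o 3 o = - 12 o o = - 12 o^{2}$)
$k{\left(R \right)} = \frac{1}{-48 + R}$ ($k{\left(R \right)} = \frac{1}{R - 12 \cdot 2^{2}} = \frac{1}{R - 48} = \frac{1}{-48 + R}$)
$\frac{1}{a{\left(-159,248 \right)} + k{\left(-17 \right)}} = \frac{1}{\frac{261}{28} + \frac{1}{-48 - 17}} = \frac{1}{\frac{261}{28} + \frac{1}{-65}} = \frac{1}{\frac{261}{28} - \frac{1}{65}} = \frac{1}{\frac{16937}{1820}} = \frac{1820}{16937}$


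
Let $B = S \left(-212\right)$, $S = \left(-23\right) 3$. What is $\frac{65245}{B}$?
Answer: $\frac{65245}{14628} \approx 4.4603$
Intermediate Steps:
$S = -69$
$B = 14628$ ($B = \left(-69\right) \left(-212\right) = 14628$)
$\frac{65245}{B} = \frac{65245}{14628}$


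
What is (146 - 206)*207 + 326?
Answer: -12094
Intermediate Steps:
(146 - 206)*207 + 326 = -60*207 + 326 = -12420 + 326 = -12094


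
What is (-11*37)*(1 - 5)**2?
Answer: -6512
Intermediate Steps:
(-11*37)*(1 - 5)**2 = -407*(-4)**2 = -407*16 = -6512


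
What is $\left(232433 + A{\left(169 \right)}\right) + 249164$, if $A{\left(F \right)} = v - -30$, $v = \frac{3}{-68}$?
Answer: $\frac{32750633}{68} \approx 4.8163 \cdot 10^{5}$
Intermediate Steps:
$v = - \frac{3}{68}$ ($v = 3 \left(- \frac{1}{68}\right) = - \frac{3}{68} \approx -0.044118$)
$A{\left(F \right)} = \frac{2037}{68}$ ($A{\left(F \right)} = - \frac{3}{68} - -30 = - \frac{3}{68} + 30 = \frac{2037}{68}$)
$\left(232433 + A{\left(169 \right)}\right) + 249164 = \left(232433 + \frac{2037}{68}\right) + 249164 = \frac{15807481}{68} + 249164 = \frac{32750633}{68}$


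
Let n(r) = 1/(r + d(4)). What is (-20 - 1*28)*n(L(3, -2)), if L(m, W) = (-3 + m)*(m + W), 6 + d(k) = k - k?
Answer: 8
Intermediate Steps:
d(k) = -6 (d(k) = -6 + (k - k) = -6 + 0 = -6)
L(m, W) = (-3 + m)*(W + m)
n(r) = 1/(-6 + r) (n(r) = 1/(r - 6) = 1/(-6 + r))
(-20 - 1*28)*n(L(3, -2)) = (-20 - 1*28)/(-6 + (3**2 - 3*(-2) - 3*3 - 2*3)) = (-20 - 28)/(-6 + (9 + 6 - 9 - 6)) = -48/(-6 + 0) = -48/(-6) = -48*(-1/6) = 8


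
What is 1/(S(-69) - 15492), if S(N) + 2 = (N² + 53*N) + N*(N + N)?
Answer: -1/4868 ≈ -0.00020542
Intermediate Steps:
S(N) = -2 + 3*N² + 53*N (S(N) = -2 + ((N² + 53*N) + N*(N + N)) = -2 + ((N² + 53*N) + N*(2*N)) = -2 + ((N² + 53*N) + 2*N²) = -2 + (3*N² + 53*N) = -2 + 3*N² + 53*N)
1/(S(-69) - 15492) = 1/((-2 + 3*(-69)² + 53*(-69)) - 15492) = 1/((-2 + 3*4761 - 3657) - 15492) = 1/((-2 + 14283 - 3657) - 15492) = 1/(10624 - 15492) = 1/(-4868) = -1/4868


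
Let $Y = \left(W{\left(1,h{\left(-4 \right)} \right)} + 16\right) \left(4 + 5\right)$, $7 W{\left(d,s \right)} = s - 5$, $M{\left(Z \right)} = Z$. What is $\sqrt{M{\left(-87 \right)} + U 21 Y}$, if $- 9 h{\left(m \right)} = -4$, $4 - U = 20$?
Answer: $3 i \sqrt{5167} \approx 215.65 i$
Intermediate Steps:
$U = -16$ ($U = 4 - 20 = -16$)
$h{\left(m \right)} = \frac{4}{9}$ ($h{\left(m \right)} = \left(- \frac{1}{9}\right) \left(-4\right) = \frac{4}{9}$)
$W{\left(d,s \right)} = - \frac{5}{7} + \frac{s}{7}$ ($W{\left(d,s \right)} = \frac{s - 5}{7} = \frac{-5 + s}{7} = - \frac{5}{7} + \frac{s}{7}$)
$Y = \frac{967}{7}$ ($Y = \left(\left(- \frac{5}{7} + \frac{1}{7} \cdot \frac{4}{9}\right) + 16\right) \left(4 + 5\right) = \left(\left(- \frac{5}{7} + \frac{4}{63}\right) + 16\right) 9 = \left(- \frac{41}{63} + 16\right) 9 = \frac{967}{63} \cdot 9 = \frac{967}{7} \approx 138.14$)
$\sqrt{M{\left(-87 \right)} + U 21 Y} = \sqrt{-87 + \left(-16\right) 21 \cdot \frac{967}{7}} = \sqrt{-87 - 46416} = \sqrt{-46503} = 3 i \sqrt{5167}$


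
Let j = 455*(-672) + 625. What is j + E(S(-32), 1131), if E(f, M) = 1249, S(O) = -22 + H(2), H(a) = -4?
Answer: -303886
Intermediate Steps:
S(O) = -26 (S(O) = -22 - 4 = -26)
j = -305135 (j = -305760 + 625 = -305135)
j + E(S(-32), 1131) = -305135 + 1249 = -303886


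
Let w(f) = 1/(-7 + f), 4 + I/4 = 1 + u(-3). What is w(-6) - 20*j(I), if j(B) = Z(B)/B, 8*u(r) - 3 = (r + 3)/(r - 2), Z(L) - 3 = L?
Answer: -1307/91 ≈ -14.363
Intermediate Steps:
Z(L) = 3 + L
u(r) = 3/8 + (3 + r)/(8*(-2 + r)) (u(r) = 3/8 + ((r + 3)/(r - 2))/8 = 3/8 + ((3 + r)/(-2 + r))/8 = 3/8 + (3 + r)/(8*(-2 + r)))
I = -21/2 (I = -16 + 4*(1 + (-3 + 4*(-3))/(8*(-2 - 3))) = -16 + 4*(1 + (⅛)*(-3 - 12)/(-5)) = -16 + 4*(1 + (⅛)*(-⅕)*(-15)) = -16 + 4*(1 + 3/8) = -16 + 4*(11/8) = -16 + 11/2 = -21/2 ≈ -10.500)
j(B) = (3 + B)/B
w(-6) - 20*j(I) = 1/(-7 - 6) - 20*(3 - 21/2)/(-21/2) = 1/(-13) - (-40)*(-15)/(21*2) = -1/13 - 20*5/7 = -1/13 - 100/7 = -1307/91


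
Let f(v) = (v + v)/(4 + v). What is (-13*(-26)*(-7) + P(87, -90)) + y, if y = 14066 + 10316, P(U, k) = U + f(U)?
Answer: 2011547/91 ≈ 22105.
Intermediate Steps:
f(v) = 2*v/(4 + v) (f(v) = (2*v)/(4 + v) = 2*v/(4 + v))
P(U, k) = U + 2*U/(4 + U)
y = 24382
(-13*(-26)*(-7) + P(87, -90)) + y = (-13*(-26)*(-7) + 87*(6 + 87)/(4 + 87)) + 24382 = (338*(-7) + 87*93/91) + 24382 = (-2366 + 87*(1/91)*93) + 24382 = (-2366 + 8091/91) + 24382 = -207215/91 + 24382 = 2011547/91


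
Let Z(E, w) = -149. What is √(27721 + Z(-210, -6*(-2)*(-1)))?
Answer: 2*√6893 ≈ 166.05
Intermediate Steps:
√(27721 + Z(-210, -6*(-2)*(-1))) = √(27721 - 149) = √27572 = 2*√6893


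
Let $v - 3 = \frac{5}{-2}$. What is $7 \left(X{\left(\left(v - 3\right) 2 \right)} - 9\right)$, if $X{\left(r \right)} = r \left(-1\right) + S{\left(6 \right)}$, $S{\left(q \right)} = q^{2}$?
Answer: $224$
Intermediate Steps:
$v = \frac{1}{2}$ ($v = 3 + \frac{5}{-2} = 3 + 5 \left(- \frac{1}{2}\right) = 3 - \frac{5}{2} = \frac{1}{2} \approx 0.5$)
$X{\left(r \right)} = 36 - r$ ($X{\left(r \right)} = r \left(-1\right) + 6^{2} = - r + 36 = 36 - r$)
$7 \left(X{\left(\left(v - 3\right) 2 \right)} - 9\right) = 7 \left(\left(36 - \left(\frac{1}{2} - 3\right) 2\right) - 9\right) = 7 \left(\left(36 - \left(- \frac{5}{2}\right) 2\right) - 9\right) = 7 \left(\left(36 - -5\right) - 9\right) = 7 \left(\left(36 + 5\right) - 9\right) = 7 \left(41 - 9\right) = 7 \cdot 32 = 224$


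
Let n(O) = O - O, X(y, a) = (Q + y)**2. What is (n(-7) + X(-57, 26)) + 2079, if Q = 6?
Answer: 4680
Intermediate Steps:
X(y, a) = (6 + y)**2
n(O) = 0
(n(-7) + X(-57, 26)) + 2079 = (0 + (6 - 57)**2) + 2079 = (0 + (-51)**2) + 2079 = (0 + 2601) + 2079 = 2601 + 2079 = 4680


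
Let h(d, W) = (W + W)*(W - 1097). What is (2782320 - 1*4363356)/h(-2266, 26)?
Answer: 131753/4641 ≈ 28.389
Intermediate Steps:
h(d, W) = 2*W*(-1097 + W) (h(d, W) = (2*W)*(-1097 + W) = 2*W*(-1097 + W))
(2782320 - 1*4363356)/h(-2266, 26) = (2782320 - 1*4363356)/((2*26*(-1097 + 26))) = (2782320 - 4363356)/((2*26*(-1071))) = -1581036/(-55692) = -1581036*(-1/55692) = 131753/4641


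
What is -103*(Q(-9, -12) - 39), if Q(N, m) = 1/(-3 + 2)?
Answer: 4120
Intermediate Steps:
Q(N, m) = -1 (Q(N, m) = 1/(-1) = -1)
-103*(Q(-9, -12) - 39) = -103*(-1 - 39) = -103*(-40) = 4120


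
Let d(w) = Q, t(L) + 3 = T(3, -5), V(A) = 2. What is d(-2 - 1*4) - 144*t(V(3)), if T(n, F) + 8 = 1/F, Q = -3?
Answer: 8049/5 ≈ 1609.8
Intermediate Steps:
T(n, F) = -8 + 1/F
t(L) = -56/5 (t(L) = -3 + (-8 + 1/(-5)) = -3 + (-8 - 1/5) = -3 - 41/5 = -56/5)
d(w) = -3
d(-2 - 1*4) - 144*t(V(3)) = -3 - 144*(-56/5) = -3 + 8064/5 = 8049/5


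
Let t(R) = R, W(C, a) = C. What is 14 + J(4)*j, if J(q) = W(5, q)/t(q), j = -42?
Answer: -77/2 ≈ -38.500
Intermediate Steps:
J(q) = 5/q
14 + J(4)*j = 14 + (5/4)*(-42) = 14 - 105/2 = -77/2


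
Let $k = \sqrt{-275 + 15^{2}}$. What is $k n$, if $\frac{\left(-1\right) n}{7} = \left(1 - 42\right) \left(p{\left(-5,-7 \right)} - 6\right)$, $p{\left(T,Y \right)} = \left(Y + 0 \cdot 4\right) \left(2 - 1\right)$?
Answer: $- 18655 i \sqrt{2} \approx - 26382.0 i$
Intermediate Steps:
$p{\left(T,Y \right)} = Y$ ($p{\left(T,Y \right)} = \left(Y + 0\right) 1 = Y 1 = Y$)
$k = 5 i \sqrt{2}$ ($k = \sqrt{-275 + 225} = \sqrt{-50} = 5 i \sqrt{2} \approx 7.0711 i$)
$n = -3731$ ($n = - 7 \left(1 - 42\right) \left(-7 - 6\right) = - 7 \left(\left(-41\right) \left(-13\right)\right) = \left(-7\right) 533 = -3731$)
$k n = 5 i \sqrt{2} \left(-3731\right) = - 18655 i \sqrt{2}$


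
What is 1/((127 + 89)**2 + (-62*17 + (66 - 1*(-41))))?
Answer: 1/45709 ≈ 2.1878e-5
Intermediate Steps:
1/((127 + 89)**2 + (-62*17 + (66 - 1*(-41)))) = 1/(216**2 + (-1054 + (66 + 41))) = 1/(46656 + (-1054 + 107)) = 1/(46656 - 947) = 1/45709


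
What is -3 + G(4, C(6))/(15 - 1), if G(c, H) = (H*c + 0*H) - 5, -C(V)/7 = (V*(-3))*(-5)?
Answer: -2567/14 ≈ -183.36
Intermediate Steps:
C(V) = -105*V (C(V) = -7*V*(-3)*(-5) = -7*(-3*V)*(-5) = -105*V)
G(c, H) = -5 + H*c (G(c, H) = (H*c + 0) - 5 = H*c - 5 = -5 + H*c)
-3 + G(4, C(6))/(15 - 1) = -3 + (-5 - 105*6*4)/(15 - 1) = -3 + (-5 - 630*4)/14 = -3 + (-5 - 2520)*(1/14) = -3 - 2525*1/14 = -3 - 2525/14 = -2567/14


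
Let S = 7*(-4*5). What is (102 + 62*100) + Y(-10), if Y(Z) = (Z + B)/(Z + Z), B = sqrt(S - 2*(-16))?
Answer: 12605/2 - 3*I*sqrt(3)/10 ≈ 6302.5 - 0.51962*I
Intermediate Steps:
S = -140 (S = 7*(-20) = -140)
B = 6*I*sqrt(3) (B = sqrt(-140 - 2*(-16)) = sqrt(-140 + 32) = sqrt(-108) = 6*I*sqrt(3) ≈ 10.392*I)
Y(Z) = (Z + 6*I*sqrt(3))/(2*Z) (Y(Z) = (Z + 6*I*sqrt(3))/(Z + Z) = (Z + 6*I*sqrt(3))/((2*Z)) = (Z + 6*I*sqrt(3))*(1/(2*Z)) = (Z + 6*I*sqrt(3))/(2*Z))
(102 + 62*100) + Y(-10) = (102 + 62*100) + (1/2)*(-10 + 6*I*sqrt(3))/(-10) = (102 + 6200) + (1/2)*(-1/10)*(-10 + 6*I*sqrt(3)) = 6302 + (1/2 - 3*I*sqrt(3)/10) = 12605/2 - 3*I*sqrt(3)/10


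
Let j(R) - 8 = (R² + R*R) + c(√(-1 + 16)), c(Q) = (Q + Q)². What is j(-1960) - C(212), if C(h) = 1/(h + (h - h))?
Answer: 1628852815/212 ≈ 7.6833e+6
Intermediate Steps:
c(Q) = 4*Q² (c(Q) = (2*Q)² = 4*Q²)
j(R) = 68 + 2*R² (j(R) = 8 + ((R² + R*R) + 4*(√(-1 + 16))²) = 8 + ((R² + R²) + 4*(√15)²) = 8 + (2*R² + 4*15) = 8 + (2*R² + 60) = 8 + (60 + 2*R²) = 68 + 2*R²)
C(h) = 1/h (C(h) = 1/(h + 0) = 1/h)
j(-1960) - C(212) = (68 + 2*(-1960)²) - 1/212 = (68 + 2*3841600) - 1*1/212 = (68 + 7683200) - 1/212 = 7683268 - 1/212 = 1628852815/212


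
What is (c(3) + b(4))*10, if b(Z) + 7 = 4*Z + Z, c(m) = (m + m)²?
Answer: 490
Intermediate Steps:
c(m) = 4*m² (c(m) = (2*m)² = 4*m²)
b(Z) = -7 + 5*Z (b(Z) = -7 + (4*Z + Z) = -7 + 5*Z)
(c(3) + b(4))*10 = (4*3² + (-7 + 5*4))*10 = (4*9 + (-7 + 20))*10 = (36 + 13)*10 = 49*10 = 490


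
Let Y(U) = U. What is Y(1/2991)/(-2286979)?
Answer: -1/6840354189 ≈ -1.4619e-10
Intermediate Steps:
Y(1/2991)/(-2286979) = 1/(2991*(-2286979)) = (1/2991)*(-1/2286979) = -1/6840354189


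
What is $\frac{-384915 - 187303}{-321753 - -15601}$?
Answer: $\frac{286109}{153076} \approx 1.8691$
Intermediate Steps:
$\frac{-384915 - 187303}{-321753 - -15601} = - \frac{572218}{-321753 + \left(-96110 + 111711\right)} = - \frac{572218}{-321753 + 15601} = - \frac{572218}{-306152} = \left(-572218\right) \left(- \frac{1}{306152}\right) = \frac{286109}{153076}$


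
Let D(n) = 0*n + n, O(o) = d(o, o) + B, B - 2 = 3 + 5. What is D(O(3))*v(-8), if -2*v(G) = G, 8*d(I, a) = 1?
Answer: 81/2 ≈ 40.500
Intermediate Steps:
d(I, a) = ⅛ (d(I, a) = (⅛)*1 = ⅛)
B = 10 (B = 2 + (3 + 5) = 2 + 8 = 10)
v(G) = -G/2
O(o) = 81/8 (O(o) = ⅛ + 10 = 81/8)
D(n) = n (D(n) = 0 + n = n)
D(O(3))*v(-8) = 81*(-½*(-8))/8 = (81/8)*4 = 81/2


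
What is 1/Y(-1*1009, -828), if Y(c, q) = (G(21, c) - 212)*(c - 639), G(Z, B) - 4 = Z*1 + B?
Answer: 1/1971008 ≈ 5.0735e-7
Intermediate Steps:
G(Z, B) = 4 + B + Z (G(Z, B) = 4 + (Z*1 + B) = 4 + (Z + B) = 4 + (B + Z) = 4 + B + Z)
Y(c, q) = (-639 + c)*(-187 + c) (Y(c, q) = ((4 + c + 21) - 212)*(c - 639) = ((25 + c) - 212)*(-639 + c) = (-187 + c)*(-639 + c) = (-639 + c)*(-187 + c))
1/Y(-1*1009, -828) = 1/(119493 + (-1*1009)**2 - (-826)*1009) = 1/(119493 + (-1009)**2 - 826*(-1009)) = 1/(119493 + 1018081 + 833434) = 1/1971008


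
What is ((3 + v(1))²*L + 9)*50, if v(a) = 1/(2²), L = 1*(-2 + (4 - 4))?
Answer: -2425/4 ≈ -606.25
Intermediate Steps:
L = -2 (L = 1*(-2 + 0) = 1*(-2) = -2)
v(a) = ¼ (v(a) = 1/4 = ¼)
((3 + v(1))²*L + 9)*50 = ((3 + ¼)²*(-2) + 9)*50 = ((13/4)²*(-2) + 9)*50 = ((169/16)*(-2) + 9)*50 = (-169/8 + 9)*50 = -97/8*50 = -2425/4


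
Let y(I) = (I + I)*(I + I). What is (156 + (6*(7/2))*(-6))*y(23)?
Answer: 63480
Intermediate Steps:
y(I) = 4*I**2 (y(I) = (2*I)*(2*I) = 4*I**2)
(156 + (6*(7/2))*(-6))*y(23) = (156 + (6*(7/2))*(-6))*(4*23**2) = (156 + (6*(7*(1/2)))*(-6))*(4*529) = (156 + (6*(7/2))*(-6))*2116 = (156 + 21*(-6))*2116 = (156 - 126)*2116 = 30*2116 = 63480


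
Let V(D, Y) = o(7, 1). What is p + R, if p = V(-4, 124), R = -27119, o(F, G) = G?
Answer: -27118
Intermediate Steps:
V(D, Y) = 1
p = 1
p + R = 1 - 27119 = -27118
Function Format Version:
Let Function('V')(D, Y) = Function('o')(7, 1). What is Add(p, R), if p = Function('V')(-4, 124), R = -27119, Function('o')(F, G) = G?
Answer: -27118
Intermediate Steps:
Function('V')(D, Y) = 1
p = 1
Add(p, R) = Add(1, -27119) = -27118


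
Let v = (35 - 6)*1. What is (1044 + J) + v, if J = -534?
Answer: 539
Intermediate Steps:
v = 29 (v = 29*1 = 29)
(1044 + J) + v = (1044 - 534) + 29 = 510 + 29 = 539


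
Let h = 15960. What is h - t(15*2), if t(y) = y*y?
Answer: 15060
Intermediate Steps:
t(y) = y²
h - t(15*2) = 15960 - (15*2)² = 15960 - 1*30² = 15960 - 1*900 = 15960 - 900 = 15060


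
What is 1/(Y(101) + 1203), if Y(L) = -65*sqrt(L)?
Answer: 1203/1020484 + 65*sqrt(101)/1020484 ≈ 0.0018190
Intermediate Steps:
1/(Y(101) + 1203) = 1/(-65*sqrt(101) + 1203) = 1/(1203 - 65*sqrt(101))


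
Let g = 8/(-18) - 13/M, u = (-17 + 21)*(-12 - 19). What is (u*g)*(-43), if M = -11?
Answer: 389236/99 ≈ 3931.7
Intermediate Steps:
u = -124 (u = 4*(-31) = -124)
g = 73/99 (g = 8/(-18) - 13/(-11) = 8*(-1/18) - 13*(-1/11) = -4/9 + 13/11 = 73/99 ≈ 0.73737)
(u*g)*(-43) = -124*73/99*(-43) = -9052/99*(-43) = 389236/99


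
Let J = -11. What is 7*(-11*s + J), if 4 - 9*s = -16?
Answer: -2233/9 ≈ -248.11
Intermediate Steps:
s = 20/9 (s = 4/9 - ⅑*(-16) = 4/9 + 16/9 = 20/9 ≈ 2.2222)
7*(-11*s + J) = 7*(-11*20/9 - 11) = 7*(-220/9 - 11) = 7*(-319/9) = -2233/9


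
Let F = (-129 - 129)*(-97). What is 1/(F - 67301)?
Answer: -1/42275 ≈ -2.3655e-5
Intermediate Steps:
F = 25026 (F = -258*(-97) = 25026)
1/(F - 67301) = 1/(25026 - 67301) = 1/(-42275) = -1/42275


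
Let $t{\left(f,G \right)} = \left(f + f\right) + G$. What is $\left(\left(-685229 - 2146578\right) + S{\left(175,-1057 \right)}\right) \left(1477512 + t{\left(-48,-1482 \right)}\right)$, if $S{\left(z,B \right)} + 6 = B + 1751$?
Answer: $-4178544790146$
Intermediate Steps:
$S{\left(z,B \right)} = 1745 + B$ ($S{\left(z,B \right)} = -6 + \left(B + 1751\right) = -6 + \left(1751 + B\right) = 1745 + B$)
$t{\left(f,G \right)} = G + 2 f$ ($t{\left(f,G \right)} = 2 f + G = G + 2 f$)
$\left(\left(-685229 - 2146578\right) + S{\left(175,-1057 \right)}\right) \left(1477512 + t{\left(-48,-1482 \right)}\right) = \left(\left(-685229 - 2146578\right) + \left(1745 - 1057\right)\right) \left(1477512 + \left(-1482 + 2 \left(-48\right)\right)\right) = \left(\left(-685229 - 2146578\right) + 688\right) \left(1477512 - 1578\right) = \left(-2831807 + 688\right) \left(1477512 - 1578\right) = \left(-2831119\right) 1475934 = -4178544790146$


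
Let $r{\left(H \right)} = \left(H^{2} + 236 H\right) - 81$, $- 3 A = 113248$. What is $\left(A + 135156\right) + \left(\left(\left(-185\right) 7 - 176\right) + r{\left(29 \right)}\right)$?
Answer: $\frac{310619}{3} \approx 1.0354 \cdot 10^{5}$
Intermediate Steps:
$A = - \frac{113248}{3}$ ($A = \left(- \frac{1}{3}\right) 113248 = - \frac{113248}{3} \approx -37749.0$)
$r{\left(H \right)} = -81 + H^{2} + 236 H$
$\left(A + 135156\right) + \left(\left(\left(-185\right) 7 - 176\right) + r{\left(29 \right)}\right) = \left(- \frac{113248}{3} + 135156\right) + \left(\left(\left(-185\right) 7 - 176\right) + \left(-81 + 29^{2} + 236 \cdot 29\right)\right) = \frac{292220}{3} + \left(\left(-1295 - 176\right) + \left(-81 + 841 + 6844\right)\right) = \frac{292220}{3} + \left(-1471 + 7604\right) = \frac{292220}{3} + 6133 = \frac{310619}{3}$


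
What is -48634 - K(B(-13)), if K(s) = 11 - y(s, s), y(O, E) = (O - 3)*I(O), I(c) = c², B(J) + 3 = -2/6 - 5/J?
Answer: -2888640955/59319 ≈ -48697.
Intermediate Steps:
B(J) = -10/3 - 5/J (B(J) = -3 + (-2/6 - 5/J) = -3 + (-2*⅙ - 5/J) = -3 + (-⅓ - 5/J) = -10/3 - 5/J)
y(O, E) = O²*(-3 + O) (y(O, E) = (O - 3)*O² = (-3 + O)*O² = O²*(-3 + O))
K(s) = 11 - s²*(-3 + s)
-48634 - K(B(-13)) = -48634 - (11 + (-10/3 - 5/(-13))²*(3 - (-10/3 - 5/(-13)))) = -48634 - (11 + (-10/3 - 5*(-1/13))²*(3 - (-10/3 - 5*(-1/13)))) = -48634 - (11 + (-10/3 + 5/13)²*(3 - (-10/3 + 5/13))) = -48634 - (11 + (-115/39)²*(3 - 1*(-115/39))) = -48634 - (11 + 13225*(3 + 115/39)/1521) = -48634 - (11 + (13225/1521)*(232/39)) = -48634 - (11 + 3068200/59319) = -48634 - 1*3720709/59319 = -48634 - 3720709/59319 = -2888640955/59319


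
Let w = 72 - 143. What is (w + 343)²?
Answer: 73984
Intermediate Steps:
w = -71
(w + 343)² = (-71 + 343)² = 272² = 73984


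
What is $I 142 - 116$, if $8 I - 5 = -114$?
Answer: $- \frac{8203}{4} \approx -2050.8$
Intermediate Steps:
$I = - \frac{109}{8}$ ($I = \frac{5}{8} + \frac{1}{8} \left(-114\right) = \frac{5}{8} - \frac{57}{4} = - \frac{109}{8} \approx -13.625$)
$I 142 - 116 = \left(- \frac{109}{8}\right) 142 - 116 = - \frac{7739}{4} - 116 = - \frac{8203}{4}$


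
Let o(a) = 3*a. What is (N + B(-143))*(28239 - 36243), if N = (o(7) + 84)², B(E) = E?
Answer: -87099528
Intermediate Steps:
N = 11025 (N = (3*7 + 84)² = (21 + 84)² = 105² = 11025)
(N + B(-143))*(28239 - 36243) = (11025 - 143)*(28239 - 36243) = 10882*(-8004) = -87099528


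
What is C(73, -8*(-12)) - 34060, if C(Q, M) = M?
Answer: -33964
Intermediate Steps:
C(73, -8*(-12)) - 34060 = -8*(-12) - 34060 = 96 - 34060 = -33964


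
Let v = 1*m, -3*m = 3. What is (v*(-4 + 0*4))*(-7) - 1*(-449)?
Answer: 421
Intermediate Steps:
m = -1 (m = -1/3*3 = -1)
v = -1 (v = 1*(-1) = -1)
(v*(-4 + 0*4))*(-7) - 1*(-449) = -(-4 + 0*4)*(-7) - 1*(-449) = -(-4 + 0)*(-7) + 449 = -1*(-4)*(-7) + 449 = 4*(-7) + 449 = -28 + 449 = 421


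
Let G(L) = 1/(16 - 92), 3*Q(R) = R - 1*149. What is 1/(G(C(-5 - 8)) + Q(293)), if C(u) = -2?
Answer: 76/3647 ≈ 0.020839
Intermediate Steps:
Q(R) = -149/3 + R/3 (Q(R) = (R - 1*149)/3 = (R - 149)/3 = (-149 + R)/3 = -149/3 + R/3)
G(L) = -1/76 (G(L) = 1/(-76) = -1/76)
1/(G(C(-5 - 8)) + Q(293)) = 1/(-1/76 + (-149/3 + (1/3)*293)) = 1/(-1/76 + (-149/3 + 293/3)) = 1/(-1/76 + 48) = 1/(3647/76) = 76/3647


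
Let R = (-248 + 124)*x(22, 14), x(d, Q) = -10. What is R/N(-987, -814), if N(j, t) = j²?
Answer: 1240/974169 ≈ 0.0012729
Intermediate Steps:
R = 1240 (R = (-248 + 124)*(-10) = -124*(-10) = 1240)
R/N(-987, -814) = 1240/((-987)²) = 1240/974169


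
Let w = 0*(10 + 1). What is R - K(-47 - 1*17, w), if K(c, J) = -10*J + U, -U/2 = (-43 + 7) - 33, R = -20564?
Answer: -20702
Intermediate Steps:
w = 0 (w = 0*11 = 0)
U = 138 (U = -2*((-43 + 7) - 33) = -2*(-36 - 33) = -2*(-69) = 138)
K(c, J) = 138 - 10*J (K(c, J) = -10*J + 138 = 138 - 10*J)
R - K(-47 - 1*17, w) = -20564 - (138 - 10*0) = -20564 - (138 + 0) = -20564 - 1*138 = -20564 - 138 = -20702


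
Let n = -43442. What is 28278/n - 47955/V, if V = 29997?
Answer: -488586046/217188279 ≈ -2.2496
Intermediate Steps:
28278/n - 47955/V = 28278/(-43442) - 47955/29997 = 28278*(-1/43442) - 47955*1/29997 = -14139/21721 - 15985/9999 = -488586046/217188279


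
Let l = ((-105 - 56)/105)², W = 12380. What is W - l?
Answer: 2784971/225 ≈ 12378.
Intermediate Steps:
l = 529/225 (l = (-161*1/105)² = (-23/15)² = 529/225 ≈ 2.3511)
W - l = 12380 - 1*529/225 = 12380 - 529/225 = 2784971/225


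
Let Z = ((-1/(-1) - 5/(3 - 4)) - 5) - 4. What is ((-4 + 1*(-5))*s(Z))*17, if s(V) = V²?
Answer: -1377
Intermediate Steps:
Z = -3 (Z = ((-1*(-1) - 5/(-1)) - 5) - 4 = ((1 - 5*(-1)) - 5) - 4 = ((1 + 5) - 5) - 4 = (6 - 5) - 4 = 1 - 4 = -3)
((-4 + 1*(-5))*s(Z))*17 = ((-4 + 1*(-5))*(-3)²)*17 = ((-4 - 5)*9)*17 = -9*9*17 = -81*17 = -1377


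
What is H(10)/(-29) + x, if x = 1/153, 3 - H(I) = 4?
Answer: 182/4437 ≈ 0.041019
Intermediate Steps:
H(I) = -1 (H(I) = 3 - 1*4 = 3 - 4 = -1)
x = 1/153 ≈ 0.0065359
H(10)/(-29) + x = -1/(-29) + 1/153 = -1*(-1/29) + 1/153 = 1/29 + 1/153 = 182/4437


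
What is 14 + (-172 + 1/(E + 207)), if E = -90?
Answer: -18485/117 ≈ -157.99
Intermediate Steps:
14 + (-172 + 1/(E + 207)) = 14 + (-172 + 1/(-90 + 207)) = 14 + (-172 + 1/117) = 14 - 20123/117 = -18485/117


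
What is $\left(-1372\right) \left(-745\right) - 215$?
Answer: $1021925$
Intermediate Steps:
$\left(-1372\right) \left(-745\right) - 215 = 1022140 - 215 = 1021925$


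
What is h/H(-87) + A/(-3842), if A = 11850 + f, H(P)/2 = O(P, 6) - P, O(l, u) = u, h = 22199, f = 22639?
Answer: 19718401/178653 ≈ 110.37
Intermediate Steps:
H(P) = 12 - 2*P (H(P) = 2*(6 - P) = 12 - 2*P)
A = 34489 (A = 11850 + 22639 = 34489)
h/H(-87) + A/(-3842) = 22199/(12 - 2*(-87)) + 34489/(-3842) = 22199/(12 + 174) + 34489*(-1/3842) = 22199/186 - 34489/3842 = 19718401/178653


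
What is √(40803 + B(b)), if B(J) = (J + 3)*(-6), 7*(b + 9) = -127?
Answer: √2006445/7 ≈ 202.36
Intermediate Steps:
b = -190/7 (b = -9 + (⅐)*(-127) = -9 - 127/7 = -190/7 ≈ -27.143)
B(J) = -18 - 6*J (B(J) = (3 + J)*(-6) = -18 - 6*J)
√(40803 + B(b)) = √(40803 + (-18 - 6*(-190/7))) = √(40803 + (-18 + 1140/7)) = √(40803 + 1014/7) = √(286635/7) = √2006445/7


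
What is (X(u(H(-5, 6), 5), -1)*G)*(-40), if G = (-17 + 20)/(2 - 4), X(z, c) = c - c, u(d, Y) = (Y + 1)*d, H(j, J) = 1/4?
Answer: 0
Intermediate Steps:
H(j, J) = ¼
u(d, Y) = d*(1 + Y) (u(d, Y) = (1 + Y)*d = d*(1 + Y))
X(z, c) = 0
G = -3/2 (G = 3/(-2) = 3*(-½) = -3/2 ≈ -1.5000)
(X(u(H(-5, 6), 5), -1)*G)*(-40) = (0*(-3/2))*(-40) = 0*(-40) = 0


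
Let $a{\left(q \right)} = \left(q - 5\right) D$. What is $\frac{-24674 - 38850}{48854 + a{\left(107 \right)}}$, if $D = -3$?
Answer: $- \frac{15881}{12137} \approx -1.3085$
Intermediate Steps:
$a{\left(q \right)} = 15 - 3 q$ ($a{\left(q \right)} = \left(q - 5\right) \left(-3\right) = \left(-5 + q\right) \left(-3\right) = 15 - 3 q$)
$\frac{-24674 - 38850}{48854 + a{\left(107 \right)}} = \frac{-24674 - 38850}{48854 + \left(15 - 321\right)} = - \frac{63524}{48854 + \left(15 - 321\right)} = - \frac{63524}{48854 - 306} = - \frac{63524}{48548} = \left(-63524\right) \frac{1}{48548} = - \frac{15881}{12137}$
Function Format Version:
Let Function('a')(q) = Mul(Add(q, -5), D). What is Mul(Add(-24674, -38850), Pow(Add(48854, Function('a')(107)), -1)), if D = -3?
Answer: Rational(-15881, 12137) ≈ -1.3085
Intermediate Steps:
Function('a')(q) = Add(15, Mul(-3, q)) (Function('a')(q) = Mul(Add(q, -5), -3) = Mul(Add(-5, q), -3) = Add(15, Mul(-3, q)))
Mul(Add(-24674, -38850), Pow(Add(48854, Function('a')(107)), -1)) = Mul(Add(-24674, -38850), Pow(Add(48854, Add(15, Mul(-3, 107))), -1)) = Mul(-63524, Pow(Add(48854, Add(15, -321)), -1)) = Mul(-63524, Pow(Add(48854, -306), -1)) = Mul(-63524, Pow(48548, -1)) = Mul(-63524, Rational(1, 48548)) = Rational(-15881, 12137)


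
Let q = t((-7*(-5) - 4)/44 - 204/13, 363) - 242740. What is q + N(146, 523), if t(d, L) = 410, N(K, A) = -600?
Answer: -242930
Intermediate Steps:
q = -242330 (q = 410 - 242740 = -242330)
q + N(146, 523) = -242330 - 600 = -242930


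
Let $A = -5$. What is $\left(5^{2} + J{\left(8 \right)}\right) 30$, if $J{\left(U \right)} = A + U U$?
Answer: $2520$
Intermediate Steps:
$J{\left(U \right)} = -5 + U^{2}$ ($J{\left(U \right)} = -5 + U U = -5 + U^{2}$)
$\left(5^{2} + J{\left(8 \right)}\right) 30 = \left(5^{2} - \left(5 - 8^{2}\right)\right) 30 = \left(25 + \left(-5 + 64\right)\right) 30 = \left(25 + 59\right) 30 = 84 \cdot 30 = 2520$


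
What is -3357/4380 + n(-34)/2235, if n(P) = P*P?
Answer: -162641/652620 ≈ -0.24921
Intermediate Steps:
n(P) = P**2
-3357/4380 + n(-34)/2235 = -3357/4380 + (-34)**2/2235 = -3357*1/4380 + 1156*(1/2235) = -1119/1460 + 1156/2235 = -162641/652620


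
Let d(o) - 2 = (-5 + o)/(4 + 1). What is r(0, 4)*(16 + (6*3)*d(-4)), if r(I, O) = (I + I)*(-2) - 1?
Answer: -98/5 ≈ -19.600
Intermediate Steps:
d(o) = 1 + o/5 (d(o) = 2 + (-5 + o)/(4 + 1) = 2 + (-5 + o)/5 = 2 + (-5 + o)*(⅕) = 2 + (-1 + o/5) = 1 + o/5)
r(I, O) = -1 - 4*I (r(I, O) = (2*I)*(-2) - 1 = -4*I - 1 = -1 - 4*I)
r(0, 4)*(16 + (6*3)*d(-4)) = (-1 - 4*0)*(16 + (6*3)*(1 + (⅕)*(-4))) = (-1 + 0)*(16 + 18*(1 - ⅘)) = -(16 + 18*(⅕)) = -(16 + 18/5) = -1*98/5 = -98/5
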